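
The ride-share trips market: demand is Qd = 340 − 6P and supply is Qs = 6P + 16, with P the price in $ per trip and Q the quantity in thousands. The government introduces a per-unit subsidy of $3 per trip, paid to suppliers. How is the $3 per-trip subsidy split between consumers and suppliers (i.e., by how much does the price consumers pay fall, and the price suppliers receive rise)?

Before the subsidy: set 340 − 6P = 6P + 16 → P* = $27, Q* = 178.
With a per-unit subsidy paid to suppliers, each receives P + 3 per unit sold, so supply becomes Qs = 6(P + 3) + 16.
Solving gives Q = 187 with consumers paying $25.5 and suppliers receiving $28.5 (the $3 wedge).
Gain to consumers: $1.5; to suppliers: $1.5. (They sum to $3.)

Consumers gain $1.5 per trip; suppliers gain $1.5 per trip.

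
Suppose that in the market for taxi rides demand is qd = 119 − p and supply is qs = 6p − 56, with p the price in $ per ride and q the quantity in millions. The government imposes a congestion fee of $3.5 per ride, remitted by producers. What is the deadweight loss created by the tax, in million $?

Deadweight loss = $5.25 million.

Without the tax, 119 − p = 6p − 56 gives 7p = 175, so p* = $25 and q* = 94.
With the tax collected from producers, supply shifts: qs = 6(p − 3.5) − 56.
New equilibrium: consumers pay $28, producers receive $24.5, q = 91. (Wedge: pb − ps = 3.5.)
Quantity falls by |ΔQ| = |94 − 91| = 3.
DWL = ½ · t · |ΔQ| = ½ · 3.5 · 3 = $5.25.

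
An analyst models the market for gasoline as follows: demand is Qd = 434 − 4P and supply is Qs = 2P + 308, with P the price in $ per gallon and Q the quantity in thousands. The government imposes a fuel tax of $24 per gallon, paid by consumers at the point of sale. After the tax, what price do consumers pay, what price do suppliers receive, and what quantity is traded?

Consumers pay $29; suppliers receive $5; quantity = 318.

Without the tax, 434 − 4P = 2P + 308 gives 6P = 126, so P* = $21 and Q* = 350.
With the tax collected from consumers, demand (in seller-price terms) shifts: Qd = 434 − 4(P + 24).
New equilibrium: consumers pay $29, suppliers receive $5, Q = 318. (Wedge: Pb − Ps = 24.)
The less price-elastic side of the market bears the larger share of a per-unit tax.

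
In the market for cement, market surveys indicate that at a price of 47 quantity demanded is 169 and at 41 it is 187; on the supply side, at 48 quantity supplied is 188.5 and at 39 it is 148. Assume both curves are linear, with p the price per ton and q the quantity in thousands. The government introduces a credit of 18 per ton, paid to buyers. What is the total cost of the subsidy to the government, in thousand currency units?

Government outlay = 3733.2 thousand.

Demand slope: (187 − 169)/(41 − 47) = -3, so qd = 310 − 3p.
Supply slope: (148 − 188.5)/(39 − 48) = 4.5, so qs = 4.5p − 27.5.
Without the subsidy, 310 − 3p = 4.5p − 27.5 gives 7.5p = 337.5, so p* = 45 and q* = 175.
With a per-unit subsidy paid to buyers, each effectively pays p − 18, so demand becomes qd = 310 − 3(p − 18).
Solving gives q = 207.4 with buyers paying 34.2 and suppliers receiving 52.2 (the 18 wedge).
Outlay = t · Q = 18 · 207.4 = 3733.2.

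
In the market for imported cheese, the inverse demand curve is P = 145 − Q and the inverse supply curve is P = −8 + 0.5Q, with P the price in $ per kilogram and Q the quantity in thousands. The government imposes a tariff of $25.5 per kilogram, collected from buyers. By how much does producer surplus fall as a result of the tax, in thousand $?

Producer surplus falls by $794.75 thousand.

Rewrite in direct form: Qd = 145 − P and Qs = 2P + 16.
Without the tax, 145 − P = 2P + 16 gives 3P = 129, so P* = $43 and Q* = 102.
With the tax collected from buyers, demand (in seller-price terms) shifts: Qd = 145 − (P + 25.5).
Solving gives Q = 85 with buyers paying $60 and suppliers receiving $34.5 (the $25.5 wedge).
ΔPS is the trapezoid between Q = 85 and Q = 102 of height $8.5: ½ · (102 + 85) · 8.5 = $794.75.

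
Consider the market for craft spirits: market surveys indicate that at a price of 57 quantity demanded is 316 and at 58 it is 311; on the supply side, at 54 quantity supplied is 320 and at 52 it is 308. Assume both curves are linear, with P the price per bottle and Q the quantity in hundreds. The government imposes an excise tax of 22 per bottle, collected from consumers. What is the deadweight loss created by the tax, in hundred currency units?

Deadweight loss = 660 hundred.

Demand slope: (311 − 316)/(58 − 57) = -5, so Qd = 601 − 5P.
Supply slope: (308 − 320)/(52 − 54) = 6, so Qs = 6P − 4.
Before the tax: set 601 − 5P = 6P − 4 → P* = 55, Q* = 326.
With the tax collected from consumers, demand (in seller-price terms) shifts: Qd = 601 − 5(P + 22).
Solving gives Q = 266 with consumers paying 67 and sellers receiving 45 (the 22 wedge).
Quantity falls by |ΔQ| = |326 − 266| = 60.
DWL = ½ · t · |ΔQ| = ½ · 22 · 60 = 660.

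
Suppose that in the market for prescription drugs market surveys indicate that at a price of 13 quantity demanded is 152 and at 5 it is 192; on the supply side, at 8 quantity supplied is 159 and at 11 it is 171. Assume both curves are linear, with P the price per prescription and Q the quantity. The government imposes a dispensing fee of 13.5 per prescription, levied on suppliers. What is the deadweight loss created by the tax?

Deadweight loss = 202.5.

Demand slope: (192 − 152)/(5 − 13) = -5, so Qd = 217 − 5P.
Supply slope: (171 − 159)/(11 − 8) = 4, so Qs = 4P + 127.
Without the tax, 217 − 5P = 4P + 127 gives 9P = 90, so P* = 10 and Q* = 167.
With the tax collected from suppliers, supply shifts: Qs = 4(P − 13.5) + 127.
Solving gives Q = 137 with consumers paying 16 and suppliers receiving 2.5 (the 13.5 wedge).
Quantity falls by |ΔQ| = |167 − 137| = 30.
DWL = ½ · t · |ΔQ| = ½ · 13.5 · 30 = 202.5.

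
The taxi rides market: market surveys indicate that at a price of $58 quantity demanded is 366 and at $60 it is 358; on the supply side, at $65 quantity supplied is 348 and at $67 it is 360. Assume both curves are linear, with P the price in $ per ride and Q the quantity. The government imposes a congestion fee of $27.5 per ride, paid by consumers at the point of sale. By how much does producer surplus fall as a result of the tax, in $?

Producer surplus falls by $3399.

Demand slope: (358 − 366)/(60 − 58) = -4, so Qd = 598 − 4P.
Supply slope: (360 − 348)/(67 − 65) = 6, so Qs = 6P − 42.
Before the tax: set 598 − 4P = 6P − 42 → P* = $64, Q* = 342.
With the tax collected from consumers, demand (in seller-price terms) shifts: Qd = 598 − 4(P + 27.5).
New equilibrium: consumers pay $80.5, sellers receive $53, Q = 276. (Wedge: Pb − Ps = 27.5.)
ΔPS is the trapezoid between Q = 276 and Q = 342 of height $11: ½ · (342 + 276) · 11 = $3399.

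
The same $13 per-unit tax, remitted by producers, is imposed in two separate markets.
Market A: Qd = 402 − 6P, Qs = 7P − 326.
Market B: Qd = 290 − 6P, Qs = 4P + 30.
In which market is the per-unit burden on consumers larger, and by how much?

Market A, by $1.8.

Market A: pre-tax P* = $56, Q* = 66; post-tax Q = 24; per-unit burden on consumers = $7.
Market B: pre-tax P* = $26, Q* = 134; post-tax Q = 102.8; per-unit burden on consumers = $5.2.
Difference: $7 vs $5.2 → market A is larger by $1.8.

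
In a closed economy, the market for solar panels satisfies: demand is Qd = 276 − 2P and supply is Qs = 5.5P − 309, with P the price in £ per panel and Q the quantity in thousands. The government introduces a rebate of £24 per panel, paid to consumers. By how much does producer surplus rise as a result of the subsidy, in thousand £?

Before the subsidy: set 276 − 2P = 5.5P − 309 → P* = £78, Q* = 120.
With a per-unit subsidy paid to consumers, each effectively pays P − 24, so demand becomes Qd = 276 − 2(P − 24).
New equilibrium: consumers pay £60.4, sellers receive £84.4, Q = 155.2. (Wedge: Pb − Ps = −24.)
ΔPS is the trapezoid between Q = 155.2 and Q = 120 of height £6.4: ½ · (120 + 155.2) · 6.4 = £880.64.

Producer surplus rises by £880.64 thousand.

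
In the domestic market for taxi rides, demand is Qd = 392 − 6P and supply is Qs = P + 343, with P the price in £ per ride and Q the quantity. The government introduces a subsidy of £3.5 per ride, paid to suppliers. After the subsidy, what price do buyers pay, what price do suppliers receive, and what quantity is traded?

Without the subsidy, 392 − 6P = P + 343 gives 7P = 49, so P* = £7 and Q* = 350.
With a per-unit subsidy paid to suppliers, each receives P + 3.5 per unit sold, so supply becomes Qs = (P + 3.5) + 343.
Solving gives Q = 353 with buyers paying £6.5 and suppliers receiving £10 (the £3.5 wedge).

Buyers pay £6.5; suppliers receive £10; quantity = 353.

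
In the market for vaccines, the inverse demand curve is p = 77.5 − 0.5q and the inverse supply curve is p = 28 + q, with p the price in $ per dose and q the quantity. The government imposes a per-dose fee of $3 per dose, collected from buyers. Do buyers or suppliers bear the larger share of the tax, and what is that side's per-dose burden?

Suppliers bear the larger share: $2 per dose.

Rewrite in direct form: qd = 155 − 2p and qs = p − 28.
Before the tax: set 155 − 2p = p − 28 → p* = $61, q* = 33.
With the tax collected from buyers, demand (in seller-price terms) shifts: qd = 155 − 2(p + 3).
New equilibrium: buyers pay $62, suppliers receive $59, q = 31. (Wedge: pb − ps = 3.)
Per-dose burden: buyers $1, suppliers $2.
Suppliers take the larger share because supply is less price-elastic here (demand slope 2 vs supply slope 1).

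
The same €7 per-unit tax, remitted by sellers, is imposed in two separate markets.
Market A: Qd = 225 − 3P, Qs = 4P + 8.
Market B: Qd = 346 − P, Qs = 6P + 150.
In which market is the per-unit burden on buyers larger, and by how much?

Market A: pre-tax P* = €31, Q* = 132; post-tax Q = 120; per-unit burden on buyers = €4.
Market B: pre-tax P* = €28, Q* = 318; post-tax Q = 312; per-unit burden on buyers = €6.
Difference: €4 vs €6 → market B is larger by €2.

Market B, by €2.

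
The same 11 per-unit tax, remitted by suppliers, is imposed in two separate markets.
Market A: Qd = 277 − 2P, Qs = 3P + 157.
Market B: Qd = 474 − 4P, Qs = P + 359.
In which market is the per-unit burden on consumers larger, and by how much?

Market A, by 4.4.

Market A: pre-tax P* = 24, Q* = 229; post-tax Q = 215.8; per-unit burden on consumers = 6.6.
Market B: pre-tax P* = 23, Q* = 382; post-tax Q = 373.2; per-unit burden on consumers = 2.2.
Difference: 6.6 vs 2.2 → market A is larger by 4.4.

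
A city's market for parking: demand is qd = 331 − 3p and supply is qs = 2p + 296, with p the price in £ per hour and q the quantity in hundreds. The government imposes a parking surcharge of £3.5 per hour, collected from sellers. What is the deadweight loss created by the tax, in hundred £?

Deadweight loss = £7.35 hundred.

Without the tax, 331 − 3p = 2p + 296 gives 5p = 35, so p* = £7 and q* = 310.
With the tax collected from sellers, supply shifts: qs = 2(p − 3.5) + 296.
New equilibrium: consumers pay £8.4, sellers receive £4.9, q = 305.8. (Wedge: pb − ps = 3.5.)
Quantity falls by |ΔQ| = |310 − 305.8| = 4.2.
DWL = ½ · t · |ΔQ| = ½ · 3.5 · 4.2 = £7.35.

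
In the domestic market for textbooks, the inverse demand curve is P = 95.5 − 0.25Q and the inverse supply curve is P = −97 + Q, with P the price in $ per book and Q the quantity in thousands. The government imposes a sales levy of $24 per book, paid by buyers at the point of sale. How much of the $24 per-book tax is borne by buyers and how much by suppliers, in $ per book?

Rewrite in direct form: Qd = 382 − 4P and Qs = P + 97.
Before the tax: set 382 − 4P = P + 97 → P* = $57, Q* = 154.
With the tax collected from buyers, demand (in seller-price terms) shifts: Qd = 382 − 4(P + 24).
New equilibrium: buyers pay $61.8, suppliers receive $37.8, Q = 134.8. (Wedge: Pb − Ps = 24.)
Burden on buyers: $4.8; on suppliers: $19.2. (They sum to $24.)

Buyers bear $4.8 per book; suppliers bear $19.2 per book.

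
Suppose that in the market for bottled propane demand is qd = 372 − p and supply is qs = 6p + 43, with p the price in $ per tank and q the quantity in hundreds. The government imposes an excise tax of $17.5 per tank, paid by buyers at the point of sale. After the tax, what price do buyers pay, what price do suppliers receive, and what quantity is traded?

Buyers pay $62; suppliers receive $44.5; quantity = 310.

Before the tax: set 372 − p = 6p + 43 → p* = $47, q* = 325.
With the tax collected from buyers, demand (in seller-price terms) shifts: qd = 372 − (p + 17.5).
New equilibrium: buyers pay $62, suppliers receive $44.5, q = 310. (Wedge: pb − ps = 17.5.)
The less price-elastic side of the market bears the larger share of a per-unit tax.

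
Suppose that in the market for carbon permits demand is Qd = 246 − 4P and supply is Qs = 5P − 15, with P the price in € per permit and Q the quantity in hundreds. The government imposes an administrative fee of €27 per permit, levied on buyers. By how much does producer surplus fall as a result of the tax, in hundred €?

Before the tax: set 246 − 4P = 5P − 15 → P* = €29, Q* = 130.
With the tax collected from buyers, demand (in seller-price terms) shifts: Qd = 246 − 4(P + 27).
New equilibrium: buyers pay €44, suppliers receive €17, Q = 70. (Wedge: Pb − Ps = 27.)
ΔPS is the trapezoid between Q = 70 and Q = 130 of height €12: ½ · (130 + 70) · 12 = €1200.

Producer surplus falls by €1200 hundred.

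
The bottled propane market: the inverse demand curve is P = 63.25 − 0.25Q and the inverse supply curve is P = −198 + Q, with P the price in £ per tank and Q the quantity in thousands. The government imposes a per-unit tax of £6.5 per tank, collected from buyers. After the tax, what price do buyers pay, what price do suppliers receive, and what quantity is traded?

Inverting to Q(P) form: Qd = 253 − 4P; Qs = P + 198.
Before the tax: set 253 − 4P = P + 198 → P* = £11, Q* = 209.
With the tax collected from buyers, demand (in seller-price terms) shifts: Qd = 253 − 4(P + 6.5).
Solving gives Q = 203.8 with buyers paying £12.3 and suppliers receiving £5.8 (the £6.5 wedge).

Buyers pay £12.3; suppliers receive £5.8; quantity = 203.8.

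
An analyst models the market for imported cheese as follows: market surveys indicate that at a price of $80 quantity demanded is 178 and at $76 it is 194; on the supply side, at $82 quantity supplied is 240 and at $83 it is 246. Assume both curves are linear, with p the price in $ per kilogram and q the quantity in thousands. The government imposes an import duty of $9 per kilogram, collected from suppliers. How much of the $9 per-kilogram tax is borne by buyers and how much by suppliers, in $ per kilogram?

Buyers bear $5.4 per kilogram; suppliers bear $3.6 per kilogram.

Demand slope: (194 − 178)/(76 − 80) = -4, so qd = 498 − 4p.
Supply slope: (246 − 240)/(83 − 82) = 6, so qs = 6p − 252.
Without the tax, 498 − 4p = 6p − 252 gives 10p = 750, so p* = $75 and q* = 198.
With the tax collected from suppliers, supply shifts: qs = 6(p − 9) − 252.
Solving gives q = 176.4 with buyers paying $80.4 and suppliers receiving $71.4 (the $9 wedge).
Burden on buyers: $5.4; on suppliers: $3.6. (They sum to $9.)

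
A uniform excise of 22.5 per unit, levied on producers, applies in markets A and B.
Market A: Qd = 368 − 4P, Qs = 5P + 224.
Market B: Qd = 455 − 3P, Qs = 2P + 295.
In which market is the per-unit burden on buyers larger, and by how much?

Market A, by 3.5.

Market A: pre-tax P* = 16, Q* = 304; post-tax Q = 254; per-unit burden on buyers = 12.5.
Market B: pre-tax P* = 32, Q* = 359; post-tax Q = 332; per-unit burden on buyers = 9.
Difference: 12.5 vs 9 → market A is larger by 3.5.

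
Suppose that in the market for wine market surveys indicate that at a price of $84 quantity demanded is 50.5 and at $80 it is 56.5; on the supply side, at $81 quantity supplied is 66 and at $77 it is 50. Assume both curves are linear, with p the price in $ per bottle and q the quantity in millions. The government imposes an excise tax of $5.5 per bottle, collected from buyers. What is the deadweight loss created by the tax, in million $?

Deadweight loss = $16.5 million.

Demand slope: (56.5 − 50.5)/(80 − 84) = -1.5, so qd = 176.5 − 1.5p.
Supply slope: (50 − 66)/(77 − 81) = 4, so qs = 4p − 258.
Without the tax, 176.5 − 1.5p = 4p − 258 gives 5.5p = 434.5, so p* = $79 and q* = 58.
With the tax collected from buyers, demand (in seller-price terms) shifts: qd = 176.5 − 1.5(p + 5.5).
New equilibrium: buyers pay $83, producers receive $77.5, q = 52. (Wedge: pb − ps = 5.5.)
Quantity falls by |ΔQ| = |58 − 52| = 6.
DWL = ½ · t · |ΔQ| = ½ · 5.5 · 6 = $16.5.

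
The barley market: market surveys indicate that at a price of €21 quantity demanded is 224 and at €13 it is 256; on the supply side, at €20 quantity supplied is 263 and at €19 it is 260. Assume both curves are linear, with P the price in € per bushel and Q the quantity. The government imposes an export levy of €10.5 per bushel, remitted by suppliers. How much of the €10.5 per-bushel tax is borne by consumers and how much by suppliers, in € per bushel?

Consumers bear €4.5 per bushel; suppliers bear €6 per bushel.

Demand slope: (256 − 224)/(13 − 21) = -4, so Qd = 308 − 4P.
Supply slope: (260 − 263)/(19 − 20) = 3, so Qs = 3P + 203.
Without the tax, 308 − 4P = 3P + 203 gives 7P = 105, so P* = €15 and Q* = 248.
With the tax collected from suppliers, supply shifts: Qs = 3(P − 10.5) + 203.
New equilibrium: consumers pay €19.5, suppliers receive €9, Q = 230. (Wedge: Pb − Ps = 10.5.)
Burden on consumers: €4.5; on suppliers: €6. (They sum to €10.5.)
The less price-elastic side of the market bears the larger share of a per-unit tax.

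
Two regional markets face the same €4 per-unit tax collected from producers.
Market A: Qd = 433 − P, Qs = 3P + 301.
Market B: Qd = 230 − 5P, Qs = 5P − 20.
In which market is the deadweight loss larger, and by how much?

Market A: pre-tax P* = €33, Q* = 400; post-tax Q = 397; deadweight loss = €6.
Market B: pre-tax P* = €25, Q* = 105; post-tax Q = 95; deadweight loss = €20.
Difference: €6 vs €20 → market B is larger by €14.

Market B, by €14.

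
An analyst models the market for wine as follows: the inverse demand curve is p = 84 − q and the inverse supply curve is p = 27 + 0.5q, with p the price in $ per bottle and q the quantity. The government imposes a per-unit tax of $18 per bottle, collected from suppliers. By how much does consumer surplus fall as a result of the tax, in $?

Consumer surplus falls by $384.

Rewrite in direct form: qd = 84 − p and qs = 2p − 54.
Without the tax, 84 − p = 2p − 54 gives 3p = 138, so p* = $46 and q* = 38.
With the tax collected from suppliers, supply shifts: qs = 2(p − 18) − 54.
Solving gives q = 26 with buyers paying $58 and suppliers receiving $40 (the $18 wedge).
ΔCS is the trapezoid between Q = 26 and Q = 38 of height $12: ½ · (38 + 26) · 12 = $384.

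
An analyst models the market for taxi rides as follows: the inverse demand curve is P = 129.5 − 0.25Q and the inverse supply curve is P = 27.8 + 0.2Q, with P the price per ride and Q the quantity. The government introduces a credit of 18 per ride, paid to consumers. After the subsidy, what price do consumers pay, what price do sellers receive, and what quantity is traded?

Inverting to Q(P) form: Qd = 518 − 4P; Qs = 5P − 139.
Before the subsidy: set 518 − 4P = 5P − 139 → P* = 73, Q* = 226.
With a per-unit subsidy paid to consumers, each effectively pays P − 18, so demand becomes Qd = 518 − 4(P − 18).
New equilibrium: consumers pay 63, sellers receive 81, Q = 266. (Wedge: Pb − Ps = −18.)

Consumers pay 63; sellers receive 81; quantity = 266.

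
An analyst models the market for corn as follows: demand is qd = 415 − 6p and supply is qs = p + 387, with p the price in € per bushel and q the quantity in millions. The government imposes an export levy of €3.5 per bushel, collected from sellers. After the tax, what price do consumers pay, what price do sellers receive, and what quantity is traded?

Before the tax: set 415 − 6p = p + 387 → p* = €4, q* = 391.
With the tax collected from sellers, supply shifts: qs = (p − 3.5) + 387.
Solving gives q = 388 with consumers paying €4.5 and sellers receiving €1 (the €3.5 wedge).

Consumers pay €4.5; sellers receive €1; quantity = 388.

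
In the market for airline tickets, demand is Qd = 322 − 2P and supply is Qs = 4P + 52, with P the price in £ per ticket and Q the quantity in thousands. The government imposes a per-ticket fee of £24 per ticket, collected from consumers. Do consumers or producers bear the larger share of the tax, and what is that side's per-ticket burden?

Consumers bear the larger share: £16 per ticket.

Without the tax, 322 − 2P = 4P + 52 gives 6P = 270, so P* = £45 and Q* = 232.
With the tax collected from consumers, demand (in seller-price terms) shifts: Qd = 322 − 2(P + 24).
New equilibrium: consumers pay £61, producers receive £37, Q = 200. (Wedge: Pb − Ps = 24.)
Per-ticket burden: consumers £16, producers £8.
Consumers take the larger share because demand is less price-elastic here (demand slope 2 vs supply slope 4).
The less price-elastic side of the market bears the larger share of a per-unit tax.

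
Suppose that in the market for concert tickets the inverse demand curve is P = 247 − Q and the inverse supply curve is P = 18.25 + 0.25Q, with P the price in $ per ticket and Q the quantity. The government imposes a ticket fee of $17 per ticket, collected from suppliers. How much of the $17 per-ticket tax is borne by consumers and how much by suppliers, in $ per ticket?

Inverting to Q(P) form: Qd = 247 − P; Qs = 4P − 73.
Before the tax: set 247 − P = 4P − 73 → P* = $64, Q* = 183.
With the tax collected from suppliers, supply shifts: Qs = 4(P − 17) − 73.
Solving gives Q = 169.4 with consumers paying $77.6 and suppliers receiving $60.6 (the $17 wedge).
Burden on consumers: $13.6; on suppliers: $3.4. (They sum to $17.)

Consumers bear $13.6 per ticket; suppliers bear $3.4 per ticket.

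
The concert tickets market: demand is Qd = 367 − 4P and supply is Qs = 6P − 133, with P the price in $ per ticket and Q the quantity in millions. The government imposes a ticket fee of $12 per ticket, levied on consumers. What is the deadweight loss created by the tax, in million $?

Deadweight loss = $172.8 million.

Before the tax: set 367 − 4P = 6P − 133 → P* = $50, Q* = 167.
With the tax collected from consumers, demand (in seller-price terms) shifts: Qd = 367 − 4(P + 12).
New equilibrium: consumers pay $57.2, producers receive $45.2, Q = 138.2. (Wedge: Pb − Ps = 12.)
Quantity falls by |ΔQ| = |167 − 138.2| = 28.8.
DWL = ½ · t · |ΔQ| = ½ · 12 · 28.8 = $172.8.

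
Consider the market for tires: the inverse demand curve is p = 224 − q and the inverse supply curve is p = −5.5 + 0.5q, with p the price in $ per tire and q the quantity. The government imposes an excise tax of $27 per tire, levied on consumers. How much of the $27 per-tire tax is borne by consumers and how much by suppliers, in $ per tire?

Inverting to q(p) form: qd = 224 − p; qs = 2p + 11.
Before the tax: set 224 − p = 2p + 11 → p* = $71, q* = 153.
With the tax collected from consumers, demand (in seller-price terms) shifts: qd = 224 − (p + 27).
Solving gives q = 135 with consumers paying $89 and suppliers receiving $62 (the $27 wedge).
Burden on consumers: $18; on suppliers: $9. (They sum to $27.)

Consumers bear $18 per tire; suppliers bear $9 per tire.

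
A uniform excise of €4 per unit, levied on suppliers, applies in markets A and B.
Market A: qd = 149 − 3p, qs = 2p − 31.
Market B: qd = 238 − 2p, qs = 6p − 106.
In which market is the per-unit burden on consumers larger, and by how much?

Market B, by €1.4.

Market A: pre-tax p* = €36, q* = 41; post-tax q = 36.2; per-unit burden on consumers = €1.6.
Market B: pre-tax p* = €43, q* = 152; post-tax q = 146; per-unit burden on consumers = €3.
Difference: €1.6 vs €3 → market B is larger by €1.4.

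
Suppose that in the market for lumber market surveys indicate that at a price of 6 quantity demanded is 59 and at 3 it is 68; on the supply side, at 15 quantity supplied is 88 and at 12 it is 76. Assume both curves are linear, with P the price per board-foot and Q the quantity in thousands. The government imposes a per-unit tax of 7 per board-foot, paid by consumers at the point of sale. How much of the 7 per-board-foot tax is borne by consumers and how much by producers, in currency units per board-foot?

Demand slope: (68 − 59)/(3 − 6) = -3, so Qd = 77 − 3P.
Supply slope: (76 − 88)/(12 − 15) = 4, so Qs = 4P + 28.
Before the tax: set 77 − 3P = 4P + 28 → P* = 7, Q* = 56.
With the tax collected from consumers, demand (in seller-price terms) shifts: Qd = 77 − 3(P + 7).
New equilibrium: consumers pay 11, producers receive 4, Q = 44. (Wedge: Pb − Ps = 7.)
Burden on consumers: 4; on producers: 3. (They sum to 7.)
The less price-elastic side of the market bears the larger share of a per-unit tax.

Consumers bear 4 per board-foot; producers bear 3 per board-foot.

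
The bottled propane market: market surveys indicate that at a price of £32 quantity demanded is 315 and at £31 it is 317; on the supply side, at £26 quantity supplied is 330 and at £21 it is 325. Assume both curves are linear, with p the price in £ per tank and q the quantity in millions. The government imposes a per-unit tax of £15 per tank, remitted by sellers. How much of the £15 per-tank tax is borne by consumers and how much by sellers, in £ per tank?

Consumers bear £5 per tank; sellers bear £10 per tank.

Demand slope: (317 − 315)/(31 − 32) = -2, so qd = 379 − 2p.
Supply slope: (325 − 330)/(21 − 26) = 1, so qs = p + 304.
Without the tax, 379 − 2p = p + 304 gives 3p = 75, so p* = £25 and q* = 329.
With the tax collected from sellers, supply shifts: qs = (p − 15) + 304.
Solving gives q = 319 with consumers paying £30 and sellers receiving £15 (the £15 wedge).
Burden on consumers: £5; on sellers: £10. (They sum to £15.)
The less price-elastic side of the market bears the larger share of a per-unit tax.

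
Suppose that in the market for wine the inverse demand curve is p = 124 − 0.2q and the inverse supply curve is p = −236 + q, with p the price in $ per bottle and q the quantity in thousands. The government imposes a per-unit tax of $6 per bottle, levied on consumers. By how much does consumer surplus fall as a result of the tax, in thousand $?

Rewrite in direct form: qd = 620 − 5p and qs = p + 236.
Without the tax, 620 − 5p = p + 236 gives 6p = 384, so p* = $64 and q* = 300.
With the tax collected from consumers, demand (in seller-price terms) shifts: qd = 620 − 5(p + 6).
New equilibrium: consumers pay $65, producers receive $59, q = 295. (Wedge: pb − ps = 6.)
ΔCS is the trapezoid between Q = 295 and Q = 300 of height $1: ½ · (300 + 295) · 1 = $297.5.

Consumer surplus falls by $297.5 thousand.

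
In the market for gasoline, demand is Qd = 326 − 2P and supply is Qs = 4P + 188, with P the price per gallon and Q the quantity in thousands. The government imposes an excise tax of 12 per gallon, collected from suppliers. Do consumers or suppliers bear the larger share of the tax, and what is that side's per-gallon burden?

Consumers bear the larger share: 8 per gallon.

Without the tax, 326 − 2P = 4P + 188 gives 6P = 138, so P* = 23 and Q* = 280.
With the tax collected from suppliers, supply shifts: Qs = 4(P − 12) + 188.
Solving gives Q = 264 with consumers paying 31 and suppliers receiving 19 (the 12 wedge).
Per-gallon burden: consumers 8, suppliers 4.
Consumers take the larger share because demand is less price-elastic here (demand slope 2 vs supply slope 4).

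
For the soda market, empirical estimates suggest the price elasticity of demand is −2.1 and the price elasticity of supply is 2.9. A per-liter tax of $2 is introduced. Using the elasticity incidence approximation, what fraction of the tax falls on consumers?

Incidence ratio: consumers' share ≈ εs / (εs + |εd|) = 2.9 / (2.9 + 2.1) = 0.58.
Supply is the more elastic side, so consumers bear the larger share.

Consumers' share ≈ 0.58.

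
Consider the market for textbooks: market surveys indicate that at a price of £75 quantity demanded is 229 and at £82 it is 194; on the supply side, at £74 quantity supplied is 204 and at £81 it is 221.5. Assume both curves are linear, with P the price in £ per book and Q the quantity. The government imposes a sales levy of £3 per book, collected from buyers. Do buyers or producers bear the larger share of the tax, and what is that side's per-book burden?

Producers bear the larger share: £2 per book.

Demand slope: (194 − 229)/(82 − 75) = -5, so Qd = 604 − 5P.
Supply slope: (221.5 − 204)/(81 − 74) = 2.5, so Qs = 2.5P + 19.
Before the tax: set 604 − 5P = 2.5P + 19 → P* = £78, Q* = 214.
With the tax collected from buyers, demand (in seller-price terms) shifts: Qd = 604 − 5(P + 3).
Solving gives Q = 209 with buyers paying £79 and producers receiving £76 (the £3 wedge).
Per-book burden: buyers £1, producers £2.
Producers take the larger share because supply is less price-elastic here (demand slope 5 vs supply slope 2.5).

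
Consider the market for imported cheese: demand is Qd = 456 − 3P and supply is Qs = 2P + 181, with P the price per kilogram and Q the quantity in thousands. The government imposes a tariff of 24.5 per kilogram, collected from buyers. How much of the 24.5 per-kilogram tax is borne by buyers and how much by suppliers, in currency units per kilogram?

Buyers bear 9.8 per kilogram; suppliers bear 14.7 per kilogram.

Without the tax, 456 − 3P = 2P + 181 gives 5P = 275, so P* = 55 and Q* = 291.
With the tax collected from buyers, demand (in seller-price terms) shifts: Qd = 456 − 3(P + 24.5).
New equilibrium: buyers pay 64.8, suppliers receive 40.3, Q = 261.6. (Wedge: Pb − Ps = 24.5.)
Burden on buyers: 9.8; on suppliers: 14.7. (They sum to 24.5.)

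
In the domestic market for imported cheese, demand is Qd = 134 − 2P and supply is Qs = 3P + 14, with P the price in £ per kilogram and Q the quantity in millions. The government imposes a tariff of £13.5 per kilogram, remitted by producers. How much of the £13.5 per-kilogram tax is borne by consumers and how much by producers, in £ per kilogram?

Consumers bear £8.1 per kilogram; producers bear £5.4 per kilogram.

Without the tax, 134 − 2P = 3P + 14 gives 5P = 120, so P* = £24 and Q* = 86.
With the tax collected from producers, supply shifts: Qs = 3(P − 13.5) + 14.
New equilibrium: consumers pay £32.1, producers receive £18.6, Q = 69.8. (Wedge: Pb − Ps = 13.5.)
Burden on consumers: £8.1; on producers: £5.4. (They sum to £13.5.)
The less price-elastic side of the market bears the larger share of a per-unit tax.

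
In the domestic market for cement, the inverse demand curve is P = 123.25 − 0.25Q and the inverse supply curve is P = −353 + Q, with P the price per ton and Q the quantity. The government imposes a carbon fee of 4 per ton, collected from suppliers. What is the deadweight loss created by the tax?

Deadweight loss = 6.4.

Inverting to Q(P) form: Qd = 493 − 4P; Qs = P + 353.
Before the tax: set 493 − 4P = P + 353 → P* = 28, Q* = 381.
With the tax collected from suppliers, supply shifts: Qs = (P − 4) + 353.
New equilibrium: consumers pay 28.8, suppliers receive 24.8, Q = 377.8. (Wedge: Pb − Ps = 4.)
Quantity falls by |ΔQ| = |381 − 377.8| = 3.2.
DWL = ½ · t · |ΔQ| = ½ · 4 · 3.2 = 6.4.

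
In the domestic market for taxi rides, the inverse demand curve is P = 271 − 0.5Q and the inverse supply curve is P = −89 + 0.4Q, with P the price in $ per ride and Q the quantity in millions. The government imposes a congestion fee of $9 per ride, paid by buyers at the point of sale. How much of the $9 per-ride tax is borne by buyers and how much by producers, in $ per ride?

Inverting to Q(P) form: Qd = 542 − 2P; Qs = 2.5P + 222.5.
Before the tax: set 542 − 2P = 2.5P + 222.5 → P* = $71, Q* = 400.
With the tax collected from buyers, demand (in seller-price terms) shifts: Qd = 542 − 2(P + 9).
Solving gives Q = 390 with buyers paying $76 and producers receiving $67 (the $9 wedge).
Burden on buyers: $5; on producers: $4. (They sum to $9.)

Buyers bear $5 per ride; producers bear $4 per ride.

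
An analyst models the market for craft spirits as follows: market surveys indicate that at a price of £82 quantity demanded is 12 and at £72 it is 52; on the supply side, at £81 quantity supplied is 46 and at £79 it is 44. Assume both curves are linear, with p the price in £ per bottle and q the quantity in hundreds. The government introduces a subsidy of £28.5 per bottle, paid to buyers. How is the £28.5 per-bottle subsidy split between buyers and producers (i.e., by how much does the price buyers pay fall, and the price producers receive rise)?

Demand slope: (52 − 12)/(72 − 82) = -4, so qd = 340 − 4p.
Supply slope: (44 − 46)/(79 − 81) = 1, so qs = p − 35.
Without the subsidy, 340 − 4p = p − 35 gives 5p = 375, so p* = £75 and q* = 40.
With a per-unit subsidy paid to buyers, each effectively pays p − 28.5, so demand becomes qd = 340 − 4(p − 28.5).
New equilibrium: buyers pay £69.3, producers receive £97.8, q = 62.8. (Wedge: pb − ps = −28.5.)
Gain to buyers: £5.7; to producers: £22.8. (They sum to £28.5.)

Buyers gain £5.7 per bottle; producers gain £22.8 per bottle.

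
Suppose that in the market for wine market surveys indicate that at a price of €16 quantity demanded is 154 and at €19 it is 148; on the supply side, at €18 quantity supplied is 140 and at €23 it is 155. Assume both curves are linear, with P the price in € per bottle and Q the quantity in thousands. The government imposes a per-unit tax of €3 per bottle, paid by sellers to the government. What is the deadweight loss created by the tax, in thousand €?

Demand slope: (148 − 154)/(19 − 16) = -2, so Qd = 186 − 2P.
Supply slope: (155 − 140)/(23 − 18) = 3, so Qs = 3P + 86.
Before the tax: set 186 − 2P = 3P + 86 → P* = €20, Q* = 146.
With the tax collected from sellers, supply shifts: Qs = 3(P − 3) + 86.
Solving gives Q = 142.4 with consumers paying €21.8 and sellers receiving €18.8 (the €3 wedge).
Quantity falls by |ΔQ| = |146 − 142.4| = 3.6.
DWL = ½ · t · |ΔQ| = ½ · 3 · 3.6 = €5.4.

Deadweight loss = €5.4 thousand.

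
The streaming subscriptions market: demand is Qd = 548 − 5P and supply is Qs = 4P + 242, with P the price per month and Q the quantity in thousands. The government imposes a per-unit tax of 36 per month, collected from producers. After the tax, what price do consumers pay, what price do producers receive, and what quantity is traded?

Before the tax: set 548 − 5P = 4P + 242 → P* = 34, Q* = 378.
With the tax collected from producers, supply shifts: Qs = 4(P − 36) + 242.
New equilibrium: consumers pay 50, producers receive 14, Q = 298. (Wedge: Pb − Ps = 36.)

Consumers pay 50; producers receive 14; quantity = 298.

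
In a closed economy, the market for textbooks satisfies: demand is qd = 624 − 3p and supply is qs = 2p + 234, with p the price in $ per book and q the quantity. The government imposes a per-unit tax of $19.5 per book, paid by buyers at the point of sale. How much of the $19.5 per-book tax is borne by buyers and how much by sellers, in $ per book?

Without the tax, 624 − 3p = 2p + 234 gives 5p = 390, so p* = $78 and q* = 390.
With the tax collected from buyers, demand (in seller-price terms) shifts: qd = 624 − 3(p + 19.5).
New equilibrium: buyers pay $85.8, sellers receive $66.3, q = 366.6. (Wedge: pb − ps = 19.5.)
Burden on buyers: $7.8; on sellers: $11.7. (They sum to $19.5.)

Buyers bear $7.8 per book; sellers bear $11.7 per book.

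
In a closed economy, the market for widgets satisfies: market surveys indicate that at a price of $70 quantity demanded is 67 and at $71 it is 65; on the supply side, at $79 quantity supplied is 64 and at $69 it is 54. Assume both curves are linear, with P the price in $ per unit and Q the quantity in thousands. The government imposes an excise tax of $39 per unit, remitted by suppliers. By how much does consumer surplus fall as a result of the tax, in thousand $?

Consumer surplus falls by $598 thousand.

Demand slope: (65 − 67)/(71 − 70) = -2, so Qd = 207 − 2P.
Supply slope: (54 − 64)/(69 − 79) = 1, so Qs = P − 15.
Before the tax: set 207 − 2P = P − 15 → P* = $74, Q* = 59.
With the tax collected from suppliers, supply shifts: Qs = (P − 39) − 15.
Solving gives Q = 33 with buyers paying $87 and suppliers receiving $48 (the $39 wedge).
ΔCS is the trapezoid between Q = 33 and Q = 59 of height $13: ½ · (59 + 33) · 13 = $598.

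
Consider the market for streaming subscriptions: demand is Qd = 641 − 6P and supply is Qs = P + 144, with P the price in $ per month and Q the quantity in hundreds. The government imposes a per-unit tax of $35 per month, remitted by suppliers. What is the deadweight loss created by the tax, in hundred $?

Before the tax: set 641 − 6P = P + 144 → P* = $71, Q* = 215.
With the tax collected from suppliers, supply shifts: Qs = (P − 35) + 144.
Solving gives Q = 185 with consumers paying $76 and suppliers receiving $41 (the $35 wedge).
Quantity falls by |ΔQ| = |215 − 185| = 30.
DWL = ½ · t · |ΔQ| = ½ · 35 · 30 = $525.

Deadweight loss = $525 hundred.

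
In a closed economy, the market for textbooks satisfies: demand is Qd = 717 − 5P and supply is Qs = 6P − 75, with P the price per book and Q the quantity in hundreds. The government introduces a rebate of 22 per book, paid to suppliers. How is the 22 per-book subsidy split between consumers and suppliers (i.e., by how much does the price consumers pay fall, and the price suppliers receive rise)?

Before the subsidy: set 717 − 5P = 6P − 75 → P* = 72, Q* = 357.
With a per-unit subsidy paid to suppliers, each receives P + 22 per unit sold, so supply becomes Qs = 6(P + 22) − 75.
New equilibrium: consumers pay 60, suppliers receive 82, Q = 417. (Wedge: Pb − Ps = −22.)
Gain to consumers: 12; to suppliers: 10. (They sum to 22.)

Consumers gain 12 per book; suppliers gain 10 per book.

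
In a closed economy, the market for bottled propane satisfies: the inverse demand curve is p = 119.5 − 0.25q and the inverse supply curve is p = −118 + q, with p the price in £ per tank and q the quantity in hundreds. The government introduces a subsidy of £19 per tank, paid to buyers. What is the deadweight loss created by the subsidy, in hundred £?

Rewrite in direct form: qd = 478 − 4p and qs = p + 118.
Without the subsidy, 478 − 4p = p + 118 gives 5p = 360, so p* = £72 and q* = 190.
With a per-unit subsidy paid to buyers, each effectively pays p − 19, so demand becomes qd = 478 − 4(p − 19).
Solving gives q = 205.2 with buyers paying £68.2 and suppliers receiving £87.2 (the £19 wedge).
Quantity rises by |ΔQ| = |190 − 205.2| = 15.2.
DWL = ½ · t · |ΔQ| = ½ · 19 · 15.2 = £144.4.

Deadweight loss = £144.4 hundred.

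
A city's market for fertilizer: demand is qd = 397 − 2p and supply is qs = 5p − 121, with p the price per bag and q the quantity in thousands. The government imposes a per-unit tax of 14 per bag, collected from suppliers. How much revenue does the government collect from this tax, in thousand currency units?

Without the tax, 397 − 2p = 5p − 121 gives 7p = 518, so p* = 74 and q* = 249.
With the tax collected from suppliers, supply shifts: qs = 5(p − 14) − 121.
Solving gives q = 229 with buyers paying 84 and suppliers receiving 70 (the 14 wedge).
Revenue = t · Q = 14 · 229 = 3206.

Tax revenue = 3206 thousand.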